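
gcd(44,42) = 2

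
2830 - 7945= - 5115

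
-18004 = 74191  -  92195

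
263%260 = 3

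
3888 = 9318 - 5430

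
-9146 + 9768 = 622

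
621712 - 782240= - 160528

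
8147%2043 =2018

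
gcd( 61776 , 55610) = 2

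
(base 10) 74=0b1001010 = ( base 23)35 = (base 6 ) 202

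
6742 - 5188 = 1554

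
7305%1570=1025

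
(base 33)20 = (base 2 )1000010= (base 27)2C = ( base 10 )66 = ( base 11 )60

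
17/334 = 17/334 = 0.05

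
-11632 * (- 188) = 2186816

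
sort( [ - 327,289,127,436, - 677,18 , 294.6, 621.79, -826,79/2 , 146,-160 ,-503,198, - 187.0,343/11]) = [ - 826, - 677, - 503, - 327, - 187.0, - 160,18,343/11,79/2,127, 146,  198,289,294.6,436,621.79 ]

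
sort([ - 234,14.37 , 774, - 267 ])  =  [-267, - 234,14.37,774]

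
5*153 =765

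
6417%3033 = 351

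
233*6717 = 1565061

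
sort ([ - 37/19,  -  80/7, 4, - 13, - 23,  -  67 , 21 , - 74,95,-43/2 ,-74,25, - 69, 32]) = [-74, - 74,-69, - 67,  -  23,- 43/2,  -  13,-80/7, - 37/19, 4, 21, 25, 32, 95]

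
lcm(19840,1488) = 59520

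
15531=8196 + 7335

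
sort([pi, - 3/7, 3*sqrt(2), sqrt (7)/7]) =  [  -  3/7,sqrt(7 ) /7,pi, 3*sqrt(2 )]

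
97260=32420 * 3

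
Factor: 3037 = 3037^1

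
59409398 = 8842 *6719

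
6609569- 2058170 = 4551399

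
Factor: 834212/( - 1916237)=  - 2^2*  47^( - 1)*40771^ ( - 1 )*208553^1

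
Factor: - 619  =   - 619^1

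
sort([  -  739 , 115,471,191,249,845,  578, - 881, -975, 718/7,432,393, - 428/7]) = [  -  975,-881, - 739, - 428/7,  718/7,  115, 191,249,393,432,471,578,845 ]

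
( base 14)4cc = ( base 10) 964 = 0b1111000100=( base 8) 1704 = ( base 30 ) 124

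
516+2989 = 3505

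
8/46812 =2/11703 = 0.00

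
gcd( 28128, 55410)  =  6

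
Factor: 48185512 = 2^3*167^1*36067^1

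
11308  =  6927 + 4381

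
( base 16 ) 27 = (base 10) 39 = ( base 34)15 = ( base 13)30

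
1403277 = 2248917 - 845640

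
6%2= 0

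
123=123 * 1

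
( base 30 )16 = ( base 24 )1c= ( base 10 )36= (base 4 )210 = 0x24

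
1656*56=92736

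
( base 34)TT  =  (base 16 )3F7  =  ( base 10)1015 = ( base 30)13P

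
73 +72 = 145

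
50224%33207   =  17017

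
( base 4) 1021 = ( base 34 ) 25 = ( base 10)73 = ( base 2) 1001001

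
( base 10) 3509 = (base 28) 4d9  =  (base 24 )625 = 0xdb5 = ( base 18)aeh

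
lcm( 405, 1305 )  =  11745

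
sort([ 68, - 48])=[ - 48,  68]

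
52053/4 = 52053/4 = 13013.25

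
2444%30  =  14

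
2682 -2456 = 226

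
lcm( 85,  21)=1785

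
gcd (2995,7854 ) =1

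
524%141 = 101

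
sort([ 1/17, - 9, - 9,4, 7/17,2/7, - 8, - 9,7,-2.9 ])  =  [ - 9,-9,- 9, - 8, - 2.9,1/17,2/7,7/17,4,7 ] 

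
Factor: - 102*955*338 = -32924580 =-2^2 * 3^1*5^1*13^2*17^1*191^1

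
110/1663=110/1663=0.07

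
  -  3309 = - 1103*3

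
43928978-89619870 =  - 45690892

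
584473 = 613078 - 28605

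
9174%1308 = 18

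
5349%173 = 159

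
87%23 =18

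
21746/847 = 21746/847 = 25.67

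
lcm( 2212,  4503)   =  126084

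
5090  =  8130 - 3040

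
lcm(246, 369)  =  738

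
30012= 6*5002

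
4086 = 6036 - 1950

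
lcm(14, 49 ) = 98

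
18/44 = 9/22 = 0.41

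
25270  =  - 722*( - 35)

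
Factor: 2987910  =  2^1*3^2*5^1*33199^1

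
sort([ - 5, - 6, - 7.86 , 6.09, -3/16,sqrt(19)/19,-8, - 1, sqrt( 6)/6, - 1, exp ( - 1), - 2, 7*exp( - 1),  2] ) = [ - 8, - 7.86, - 6, - 5, - 2, - 1, - 1, - 3/16,sqrt(19 )/19, exp( - 1 ), sqrt( 6 )/6, 2, 7 * exp( - 1 ), 6.09]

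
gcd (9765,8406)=9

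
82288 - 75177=7111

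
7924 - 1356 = 6568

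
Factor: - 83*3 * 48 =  - 2^4*3^2*83^1 = - 11952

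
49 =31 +18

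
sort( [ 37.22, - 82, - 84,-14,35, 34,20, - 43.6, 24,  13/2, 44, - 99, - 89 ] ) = [ - 99, - 89,-84 , - 82, - 43.6,  -  14,13/2, 20,24, 34, 35, 37.22,  44]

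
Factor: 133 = 7^1*19^1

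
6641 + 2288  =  8929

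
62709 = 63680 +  - 971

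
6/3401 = 6/3401=0.00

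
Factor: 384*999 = 2^7*3^4*37^1 = 383616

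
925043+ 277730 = 1202773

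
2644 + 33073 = 35717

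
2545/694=3 + 463/694 =3.67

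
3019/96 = 3019/96 = 31.45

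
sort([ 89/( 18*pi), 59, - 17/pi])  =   [ -17/pi,89/(18*pi),59 ]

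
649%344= 305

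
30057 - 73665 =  - 43608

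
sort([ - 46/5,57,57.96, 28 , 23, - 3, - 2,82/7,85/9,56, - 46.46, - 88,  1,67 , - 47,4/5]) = [ - 88, - 47, - 46.46, - 46/5, - 3, - 2, 4/5,1,85/9,82/7, 23,28,  56,57,57.96,67 ]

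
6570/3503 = 6570/3503 = 1.88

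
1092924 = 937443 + 155481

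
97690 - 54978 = 42712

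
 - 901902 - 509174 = -1411076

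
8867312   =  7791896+1075416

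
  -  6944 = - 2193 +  - 4751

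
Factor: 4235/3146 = 2^( - 1 )*5^1*7^1* 13^( - 1) = 35/26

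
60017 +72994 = 133011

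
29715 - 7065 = 22650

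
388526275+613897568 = 1002423843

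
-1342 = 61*( - 22 )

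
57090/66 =865 = 865.00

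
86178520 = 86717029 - 538509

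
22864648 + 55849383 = 78714031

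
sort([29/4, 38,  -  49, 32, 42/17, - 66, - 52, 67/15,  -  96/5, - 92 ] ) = [ - 92,-66,  -  52,-49,-96/5, 42/17,  67/15,29/4, 32,38] 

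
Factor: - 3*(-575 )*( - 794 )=-1369650 =-2^1*3^1*5^2*23^1*397^1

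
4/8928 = 1/2232 =0.00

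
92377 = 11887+80490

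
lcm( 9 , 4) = 36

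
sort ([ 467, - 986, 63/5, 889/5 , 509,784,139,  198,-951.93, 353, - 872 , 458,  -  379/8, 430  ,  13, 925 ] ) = [-986 , - 951.93, - 872,-379/8, 63/5, 13, 139,889/5,  198, 353, 430,458, 467,509, 784,925]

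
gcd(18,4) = 2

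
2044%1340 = 704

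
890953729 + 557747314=1448701043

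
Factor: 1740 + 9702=11442 = 2^1*3^1*1907^1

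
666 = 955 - 289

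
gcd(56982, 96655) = 1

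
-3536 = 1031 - 4567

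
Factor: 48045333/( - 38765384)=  - 6863619/5537912 = - 2^( - 3)*3^1*7^1*211^1*1549^1 *692239^( - 1)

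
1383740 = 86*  16090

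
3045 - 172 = 2873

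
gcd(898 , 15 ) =1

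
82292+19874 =102166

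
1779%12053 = 1779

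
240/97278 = 40/16213 = 0.00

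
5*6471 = 32355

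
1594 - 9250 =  - 7656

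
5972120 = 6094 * 980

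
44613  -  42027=2586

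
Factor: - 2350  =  -2^1*5^2*47^1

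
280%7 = 0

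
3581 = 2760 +821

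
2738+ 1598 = 4336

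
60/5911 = 60/5911 =0.01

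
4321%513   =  217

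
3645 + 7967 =11612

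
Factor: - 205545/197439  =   - 355/341 = - 5^1*11^(- 1)*31^ ( - 1 )*71^1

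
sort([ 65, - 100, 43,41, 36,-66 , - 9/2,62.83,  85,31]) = [ - 100, - 66,- 9/2, 31, 36,41, 43,62.83,  65,85] 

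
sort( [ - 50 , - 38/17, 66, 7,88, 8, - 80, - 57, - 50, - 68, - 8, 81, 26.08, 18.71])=[ - 80, - 68, -57, - 50, - 50, - 8, - 38/17,7, 8  ,  18.71, 26.08,  66, 81, 88] 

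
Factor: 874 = 2^1*19^1 * 23^1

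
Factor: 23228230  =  2^1*5^1*37^1*67^1*937^1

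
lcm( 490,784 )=3920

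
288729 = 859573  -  570844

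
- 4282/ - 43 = 99 + 25/43 = 99.58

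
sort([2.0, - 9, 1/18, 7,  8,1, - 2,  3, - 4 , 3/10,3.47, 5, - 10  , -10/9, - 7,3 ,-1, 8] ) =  [-10, - 9, - 7, - 4, - 2,  -  10/9, - 1, 1/18, 3/10,  1, 2.0, 3, 3,3.47, 5,7, 8,8 ]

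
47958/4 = 11989 + 1/2 = 11989.50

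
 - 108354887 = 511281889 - 619636776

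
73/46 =1 + 27/46= 1.59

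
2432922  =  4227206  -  1794284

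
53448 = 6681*8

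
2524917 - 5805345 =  - 3280428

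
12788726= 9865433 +2923293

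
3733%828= 421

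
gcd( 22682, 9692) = 2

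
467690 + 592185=1059875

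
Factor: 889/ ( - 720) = -2^( - 4)*3^(-2)*5^(  -  1)*7^1*127^1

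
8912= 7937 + 975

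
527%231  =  65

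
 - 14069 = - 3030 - 11039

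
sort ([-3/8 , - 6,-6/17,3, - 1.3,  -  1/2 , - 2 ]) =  [ - 6, - 2, - 1.3,  -  1/2, - 3/8,  -  6/17 , 3 ] 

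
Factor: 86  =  2^1*43^1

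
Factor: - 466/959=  - 2^1*7^ ( - 1)*137^( - 1 )*233^1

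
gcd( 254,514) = 2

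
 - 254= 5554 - 5808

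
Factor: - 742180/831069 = - 2^2*3^( - 2)*5^1*43^1*107^( - 1) = -860/963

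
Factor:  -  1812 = -2^2*3^1*151^1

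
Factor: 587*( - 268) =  - 2^2 * 67^1 * 587^1 = -157316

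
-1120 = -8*140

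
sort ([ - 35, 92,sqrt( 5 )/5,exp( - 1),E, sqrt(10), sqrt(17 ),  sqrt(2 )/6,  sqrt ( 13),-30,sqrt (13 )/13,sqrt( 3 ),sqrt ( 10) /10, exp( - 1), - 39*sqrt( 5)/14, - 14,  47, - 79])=[-79, - 35, - 30, - 14 , - 39*sqrt ( 5) /14, sqrt( 2)/6,  sqrt( 13) /13,  sqrt( 10)/10, exp( - 1),  exp(-1),sqrt( 5)/5,  sqrt(3),  E,  sqrt( 10),  sqrt (13), sqrt( 17), 47, 92]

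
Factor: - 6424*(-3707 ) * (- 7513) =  - 178912838984 =- 2^3*11^3*73^1*337^1*683^1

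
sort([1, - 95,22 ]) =[ - 95,1, 22]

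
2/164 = 1/82 = 0.01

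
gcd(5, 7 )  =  1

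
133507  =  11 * 12137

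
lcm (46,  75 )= 3450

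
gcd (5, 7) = 1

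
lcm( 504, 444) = 18648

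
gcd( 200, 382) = 2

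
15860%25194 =15860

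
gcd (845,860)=5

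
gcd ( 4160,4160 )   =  4160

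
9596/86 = 4798/43= 111.58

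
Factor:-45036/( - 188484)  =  3^3 * 113^( - 1 ) = 27/113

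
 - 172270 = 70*( - 2461 )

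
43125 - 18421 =24704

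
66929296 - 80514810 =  - 13585514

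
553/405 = 553/405 = 1.37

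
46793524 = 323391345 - 276597821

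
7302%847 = 526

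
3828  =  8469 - 4641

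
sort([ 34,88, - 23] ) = [ - 23,  34,88]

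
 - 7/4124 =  - 7/4124= - 0.00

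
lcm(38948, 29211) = 116844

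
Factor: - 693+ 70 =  - 7^1*89^1 = -623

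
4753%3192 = 1561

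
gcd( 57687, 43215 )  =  201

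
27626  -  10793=16833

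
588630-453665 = 134965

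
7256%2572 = 2112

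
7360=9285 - 1925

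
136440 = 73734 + 62706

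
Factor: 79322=2^1* 17^1*2333^1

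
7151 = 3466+3685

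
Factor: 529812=2^2*3^2*14717^1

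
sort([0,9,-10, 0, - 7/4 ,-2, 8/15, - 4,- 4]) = [ - 10, - 4,-4, - 2 , - 7/4,0,0,8/15, 9 ]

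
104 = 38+66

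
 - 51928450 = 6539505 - 58467955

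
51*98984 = 5048184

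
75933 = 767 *99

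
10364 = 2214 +8150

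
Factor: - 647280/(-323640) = 2= 2^1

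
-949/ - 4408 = 949/4408 = 0.22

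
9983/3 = 9983/3=3327.67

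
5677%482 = 375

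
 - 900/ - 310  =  90/31  =  2.90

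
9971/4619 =2 + 733/4619 =2.16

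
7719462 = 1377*5606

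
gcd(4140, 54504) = 36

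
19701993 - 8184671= 11517322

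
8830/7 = 8830/7 = 1261.43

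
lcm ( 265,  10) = 530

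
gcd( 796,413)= 1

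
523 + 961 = 1484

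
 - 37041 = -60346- -23305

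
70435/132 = 533  +  79/132 = 533.60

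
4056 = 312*13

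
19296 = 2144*9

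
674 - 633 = 41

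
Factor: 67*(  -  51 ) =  - 3417= - 3^1 * 17^1*67^1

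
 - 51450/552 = -8575/92  =  -93.21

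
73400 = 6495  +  66905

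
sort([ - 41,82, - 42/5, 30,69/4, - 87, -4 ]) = [ - 87, - 41,-42/5, - 4,  69/4, 30,  82]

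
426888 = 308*1386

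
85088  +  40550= 125638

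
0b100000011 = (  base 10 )259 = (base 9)317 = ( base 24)aj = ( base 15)124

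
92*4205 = 386860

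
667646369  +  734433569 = 1402079938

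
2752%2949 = 2752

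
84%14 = 0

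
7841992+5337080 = 13179072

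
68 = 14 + 54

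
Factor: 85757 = 7^1*12251^1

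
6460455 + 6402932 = 12863387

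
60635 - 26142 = 34493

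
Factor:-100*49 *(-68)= 333200= 2^4* 5^2 * 7^2*  17^1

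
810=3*270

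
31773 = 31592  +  181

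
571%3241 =571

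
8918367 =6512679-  - 2405688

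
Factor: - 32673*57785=-1888009305 = - 3^1*5^1*7^1*13^1*127^1*10891^1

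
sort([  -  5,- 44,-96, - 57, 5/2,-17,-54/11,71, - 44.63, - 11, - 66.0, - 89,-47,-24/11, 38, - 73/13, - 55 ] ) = [ - 96,-89,-66.0,  -  57, - 55,-47, - 44.63, - 44,-17, - 11, - 73/13,-5, - 54/11, - 24/11, 5/2,38, 71]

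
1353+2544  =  3897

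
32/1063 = 32/1063 =0.03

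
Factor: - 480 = -2^5 * 3^1 * 5^1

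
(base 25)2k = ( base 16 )46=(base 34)22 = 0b1000110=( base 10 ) 70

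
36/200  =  9/50 = 0.18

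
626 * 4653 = 2912778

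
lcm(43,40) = 1720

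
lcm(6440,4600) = 32200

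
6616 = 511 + 6105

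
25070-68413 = - 43343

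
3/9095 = 3/9095  =  0.00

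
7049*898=6330002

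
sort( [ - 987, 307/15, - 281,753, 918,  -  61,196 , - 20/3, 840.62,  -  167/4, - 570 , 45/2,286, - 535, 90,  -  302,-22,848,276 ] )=[ - 987,  -  570, - 535, - 302, - 281 , -61 ,  -  167/4, - 22,-20/3,  307/15, 45/2,90,196,  276, 286,753,840.62 , 848,  918]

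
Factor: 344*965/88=5^1*11^( - 1)*43^1* 193^1  =  41495/11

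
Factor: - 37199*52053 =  - 3^1*17351^1  *37199^1 = - 1936319547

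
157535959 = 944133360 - 786597401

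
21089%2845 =1174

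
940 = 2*470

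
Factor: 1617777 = 3^2*7^1*25679^1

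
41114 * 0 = 0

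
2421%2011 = 410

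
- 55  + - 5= - 60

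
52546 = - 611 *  ( - 86 )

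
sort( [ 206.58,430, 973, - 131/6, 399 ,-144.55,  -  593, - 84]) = [ - 593, - 144.55, - 84, - 131/6,206.58,399,430, 973] 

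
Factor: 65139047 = 65139047^1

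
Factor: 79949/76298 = 2^( -1 ) * 31^1*2579^1*38149^(  -  1)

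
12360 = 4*3090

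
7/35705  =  7/35705 = 0.00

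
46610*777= 36215970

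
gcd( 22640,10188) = 1132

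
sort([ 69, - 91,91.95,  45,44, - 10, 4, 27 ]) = [  -  91 ,-10 , 4,27, 44, 45,69,91.95]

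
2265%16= 9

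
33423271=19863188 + 13560083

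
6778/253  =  26  +  200/253=26.79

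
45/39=15/13=1.15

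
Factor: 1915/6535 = 383/1307 =383^1*1307^( - 1)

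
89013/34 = 89013/34 = 2618.03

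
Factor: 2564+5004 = 2^4 * 11^1 * 43^1 = 7568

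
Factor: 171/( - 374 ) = -2^( -1)*3^2 * 11^(-1) * 17^(-1)*19^1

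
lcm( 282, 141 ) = 282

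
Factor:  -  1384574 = -2^1*692287^1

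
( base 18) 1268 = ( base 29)7od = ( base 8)14704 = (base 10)6596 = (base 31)6qo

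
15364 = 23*668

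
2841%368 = 265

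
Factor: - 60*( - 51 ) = 3060 = 2^2*3^2*5^1*17^1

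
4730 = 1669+3061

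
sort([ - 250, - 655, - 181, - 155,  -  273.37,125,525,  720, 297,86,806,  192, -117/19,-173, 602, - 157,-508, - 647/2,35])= [  -  655, - 508, - 647/2, - 273.37, - 250, - 181, - 173, -157, - 155, -117/19,35, 86, 125,192,297,  525, 602,  720, 806] 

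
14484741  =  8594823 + 5889918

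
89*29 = 2581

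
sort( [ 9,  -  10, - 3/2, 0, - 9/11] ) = [  -  10, - 3/2, -9/11, 0, 9 ] 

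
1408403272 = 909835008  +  498568264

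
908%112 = 12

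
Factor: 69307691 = 17^3*14107^1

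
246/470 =123/235 = 0.52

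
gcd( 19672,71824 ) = 8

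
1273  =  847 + 426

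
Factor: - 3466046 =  - 2^1*79^1*21937^1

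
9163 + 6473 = 15636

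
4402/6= 733  +  2/3 = 733.67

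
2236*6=13416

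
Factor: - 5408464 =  - 2^4 * 19^1* 17791^1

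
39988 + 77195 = 117183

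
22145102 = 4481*4942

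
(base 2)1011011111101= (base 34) 533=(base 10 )5885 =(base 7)23105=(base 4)1123331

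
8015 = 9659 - 1644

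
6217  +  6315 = 12532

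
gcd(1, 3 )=1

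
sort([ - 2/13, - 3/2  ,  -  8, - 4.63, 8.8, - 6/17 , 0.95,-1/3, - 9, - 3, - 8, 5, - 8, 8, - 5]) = [ - 9, - 8 , - 8,  -  8 , - 5, - 4.63, - 3, - 3/2,-6/17,  -  1/3,-2/13,0.95, 5,8, 8.8]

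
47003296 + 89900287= 136903583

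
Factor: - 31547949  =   - 3^1*59^1 * 137^1*1301^1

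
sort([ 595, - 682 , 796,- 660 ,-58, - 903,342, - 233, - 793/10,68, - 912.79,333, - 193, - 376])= [ - 912.79, - 903,  -  682, - 660, - 376, - 233 ,- 193, - 793/10, - 58,68,333,342, 595, 796 ]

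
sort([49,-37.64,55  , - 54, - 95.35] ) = [ - 95.35, - 54, - 37.64,49,55]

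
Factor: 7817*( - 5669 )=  - 44314573 = - 5669^1*7817^1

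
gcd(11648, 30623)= 1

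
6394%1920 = 634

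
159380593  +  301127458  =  460508051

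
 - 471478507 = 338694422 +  - 810172929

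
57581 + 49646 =107227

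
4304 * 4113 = 17702352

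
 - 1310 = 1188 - 2498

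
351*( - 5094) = - 1787994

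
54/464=27/232= 0.12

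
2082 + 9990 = 12072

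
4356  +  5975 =10331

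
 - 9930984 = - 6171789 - 3759195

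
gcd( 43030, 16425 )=5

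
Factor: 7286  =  2^1  *  3643^1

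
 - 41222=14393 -55615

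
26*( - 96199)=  - 2501174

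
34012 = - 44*(-773 )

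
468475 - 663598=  - 195123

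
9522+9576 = 19098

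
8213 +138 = 8351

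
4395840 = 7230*608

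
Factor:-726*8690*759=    - 2^2*3^2*5^1*11^4*23^1*79^1 =- 4788485460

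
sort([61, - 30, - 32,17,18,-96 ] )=[-96,-32,-30,  17,  18, 61 ] 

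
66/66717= 22/22239 = 0.00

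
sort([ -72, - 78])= [ - 78 ,  -  72] 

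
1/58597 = 1/58597 = 0.00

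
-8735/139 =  - 8735/139 =- 62.84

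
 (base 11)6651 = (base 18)1912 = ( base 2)10001001000000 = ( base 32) 8I0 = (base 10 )8768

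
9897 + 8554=18451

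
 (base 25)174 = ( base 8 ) 1444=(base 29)rl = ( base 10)804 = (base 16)324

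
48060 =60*801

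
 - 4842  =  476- 5318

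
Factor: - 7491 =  - 3^1*11^1 * 227^1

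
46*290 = 13340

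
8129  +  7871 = 16000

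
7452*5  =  37260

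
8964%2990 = 2984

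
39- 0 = 39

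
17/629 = 1/37 = 0.03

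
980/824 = 245/206= 1.19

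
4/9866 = 2/4933 = 0.00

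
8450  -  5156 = 3294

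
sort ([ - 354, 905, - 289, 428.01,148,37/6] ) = [ - 354,  -  289,37/6, 148,428.01,905] 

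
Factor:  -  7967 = - 31^1*257^1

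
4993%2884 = 2109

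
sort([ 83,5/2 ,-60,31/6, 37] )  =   [ - 60, 5/2,31/6, 37, 83 ]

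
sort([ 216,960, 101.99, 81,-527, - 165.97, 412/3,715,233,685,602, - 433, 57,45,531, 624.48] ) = [ - 527, - 433, - 165.97, 45,57,81, 101.99, 412/3,216, 233,531, 602,624.48, 685, 715, 960]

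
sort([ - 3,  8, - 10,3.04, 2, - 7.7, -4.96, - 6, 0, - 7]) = [ - 10, - 7.7,  -  7,  -  6, - 4.96, - 3,0, 2, 3.04,8] 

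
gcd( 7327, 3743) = 1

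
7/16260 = 7/16260 = 0.00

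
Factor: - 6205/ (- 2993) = 85/41  =  5^1*17^1*41^ ( - 1)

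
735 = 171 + 564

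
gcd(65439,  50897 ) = 7271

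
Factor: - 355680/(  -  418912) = 45/53 = 3^2* 5^1*53^(-1)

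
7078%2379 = 2320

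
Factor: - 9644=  - 2^2*2411^1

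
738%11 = 1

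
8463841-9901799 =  - 1437958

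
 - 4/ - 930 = 2/465 = 0.00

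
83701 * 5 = 418505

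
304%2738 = 304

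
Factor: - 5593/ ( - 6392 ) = 2^( - 3) * 7^1 = 7/8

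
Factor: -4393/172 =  - 2^( - 2) * 23^1*43^( - 1 )*191^1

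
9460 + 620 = 10080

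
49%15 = 4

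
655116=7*93588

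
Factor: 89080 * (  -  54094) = -4818693520 = -2^4 * 5^1*17^2 * 37^1*43^1 * 131^1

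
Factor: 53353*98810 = 2^1*5^1*41^1*241^1*53353^1 = 5271809930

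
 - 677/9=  -76+7/9 = - 75.22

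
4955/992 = 4955/992 = 4.99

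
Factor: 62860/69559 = 8980/9937 = 2^2*5^1*19^( - 1)*449^1* 523^( - 1 ) 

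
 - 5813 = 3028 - 8841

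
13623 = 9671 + 3952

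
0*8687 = 0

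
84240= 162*520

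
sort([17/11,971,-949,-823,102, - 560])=[ -949, - 823, - 560,17/11,102,  971 ] 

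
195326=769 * 254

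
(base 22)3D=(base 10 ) 79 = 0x4F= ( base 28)2N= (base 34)2B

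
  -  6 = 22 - 28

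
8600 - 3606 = 4994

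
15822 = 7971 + 7851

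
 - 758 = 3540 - 4298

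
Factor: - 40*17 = - 680 = - 2^3*5^1* 17^1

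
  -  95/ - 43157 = 95/43157 = 0.00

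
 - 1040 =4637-5677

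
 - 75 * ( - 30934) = 2320050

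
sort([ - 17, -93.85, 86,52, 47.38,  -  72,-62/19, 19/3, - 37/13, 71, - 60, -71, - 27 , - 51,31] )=[  -  93.85 , - 72, - 71,-60,-51,-27,- 17, - 62/19,-37/13, 19/3, 31, 47.38,52,71,86] 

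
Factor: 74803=19^1  *31^1*127^1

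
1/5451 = 1/5451 = 0.00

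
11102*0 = 0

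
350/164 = 2 + 11/82=2.13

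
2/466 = 1/233 = 0.00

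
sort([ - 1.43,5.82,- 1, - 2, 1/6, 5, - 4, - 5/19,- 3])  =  [ - 4, - 3,-2, - 1.43, - 1,- 5/19,1/6,5,5.82]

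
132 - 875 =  - 743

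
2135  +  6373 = 8508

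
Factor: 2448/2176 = 2^( - 3)*3^2 = 9/8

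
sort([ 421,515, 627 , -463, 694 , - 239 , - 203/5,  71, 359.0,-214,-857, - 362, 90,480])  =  [-857,- 463 , - 362, - 239 , - 214, - 203/5,  71 , 90,359.0,421,480,  515, 627, 694 ]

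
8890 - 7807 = 1083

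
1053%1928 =1053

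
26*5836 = 151736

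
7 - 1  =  6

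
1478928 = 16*92433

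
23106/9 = 2567 + 1/3 = 2567.33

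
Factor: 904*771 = 696984=   2^3*3^1*113^1*257^1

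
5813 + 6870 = 12683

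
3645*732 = 2668140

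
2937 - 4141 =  - 1204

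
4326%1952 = 422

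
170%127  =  43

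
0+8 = 8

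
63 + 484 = 547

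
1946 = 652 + 1294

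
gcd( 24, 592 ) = 8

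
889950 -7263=882687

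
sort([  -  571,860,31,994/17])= [ - 571, 31,994/17,860 ] 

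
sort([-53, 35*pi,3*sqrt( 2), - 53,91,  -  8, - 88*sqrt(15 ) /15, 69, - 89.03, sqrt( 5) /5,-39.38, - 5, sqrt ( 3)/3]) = [ - 89.03, - 53, - 53, - 39.38, - 88* sqrt ( 15)/15,-8,-5, sqrt(5)/5,sqrt( 3 ) /3,  3*sqrt (2), 69,91,35*pi]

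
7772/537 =14 + 254/537 = 14.47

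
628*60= 37680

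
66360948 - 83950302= - 17589354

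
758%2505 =758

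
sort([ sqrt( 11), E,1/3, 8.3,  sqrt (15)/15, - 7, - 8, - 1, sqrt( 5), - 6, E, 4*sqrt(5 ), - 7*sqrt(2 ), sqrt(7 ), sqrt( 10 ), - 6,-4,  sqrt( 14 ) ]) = [ - 7 * sqrt( 2 ), - 8, - 7, - 6, - 6, - 4 , - 1, sqrt( 15)/15, 1/3,  sqrt(5 ),sqrt(7 ), E, E,  sqrt(10), sqrt(11),sqrt(14),8.3,4*sqrt(5 ) ] 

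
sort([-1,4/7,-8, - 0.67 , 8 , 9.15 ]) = [  -  8,-1,-0.67 , 4/7,8,9.15 ] 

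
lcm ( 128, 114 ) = 7296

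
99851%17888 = 10411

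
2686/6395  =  2686/6395  =  0.42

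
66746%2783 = 2737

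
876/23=876/23 = 38.09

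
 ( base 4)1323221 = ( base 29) 9BP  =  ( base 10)7913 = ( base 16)1EE9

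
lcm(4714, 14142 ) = 14142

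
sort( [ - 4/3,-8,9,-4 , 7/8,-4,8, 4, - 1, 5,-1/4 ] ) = [-8 , - 4, - 4, - 4/3,  -  1, - 1/4, 7/8, 4,5,8,9] 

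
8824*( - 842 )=-7429808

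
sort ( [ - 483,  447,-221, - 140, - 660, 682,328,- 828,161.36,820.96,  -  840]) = [-840, - 828, - 660,-483,-221 , - 140, 161.36,328,447,682, 820.96]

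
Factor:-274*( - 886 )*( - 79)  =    -  2^2*79^1*137^1*443^1 = - 19178356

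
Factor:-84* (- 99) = 8316 = 2^2*3^3*7^1*11^1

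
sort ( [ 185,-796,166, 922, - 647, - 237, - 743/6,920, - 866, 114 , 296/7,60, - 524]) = [ - 866, - 796, - 647, - 524, - 237, - 743/6, 296/7,60  ,  114 , 166, 185, 920, 922]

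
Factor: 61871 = 61871^1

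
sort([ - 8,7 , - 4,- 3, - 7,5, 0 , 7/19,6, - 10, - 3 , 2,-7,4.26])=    [- 10, - 8, - 7, - 7 , - 4, - 3,- 3,0, 7/19,2,4.26,5,6,7 ]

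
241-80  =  161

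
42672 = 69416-26744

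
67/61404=67/61404 = 0.00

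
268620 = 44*6105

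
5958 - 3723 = 2235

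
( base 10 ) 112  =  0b1110000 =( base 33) 3D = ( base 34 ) 3A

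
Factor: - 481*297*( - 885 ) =126428445= 3^4* 5^1*11^1*13^1*37^1 *59^1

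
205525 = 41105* 5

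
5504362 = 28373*194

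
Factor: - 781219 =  - 59^1*13241^1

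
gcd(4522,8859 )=1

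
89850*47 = 4222950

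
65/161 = 65/161=0.40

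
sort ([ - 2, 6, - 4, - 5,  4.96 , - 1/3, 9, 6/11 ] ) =[ - 5, - 4, - 2, - 1/3, 6/11, 4.96, 6, 9] 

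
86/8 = 43/4 = 10.75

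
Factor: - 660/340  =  -3^1*11^1*17^( - 1 )= - 33/17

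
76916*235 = 18075260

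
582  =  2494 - 1912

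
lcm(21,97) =2037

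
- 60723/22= - 60723/22 =- 2760.14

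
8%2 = 0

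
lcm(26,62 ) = 806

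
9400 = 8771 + 629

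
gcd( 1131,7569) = 87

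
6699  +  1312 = 8011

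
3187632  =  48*66409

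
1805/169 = 10 + 115/169 = 10.68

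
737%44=33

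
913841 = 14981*61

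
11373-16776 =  - 5403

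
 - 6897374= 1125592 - 8022966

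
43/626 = 43/626= 0.07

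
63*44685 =2815155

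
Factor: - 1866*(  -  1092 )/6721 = 2^3*3^2*7^1*11^(- 1)*47^ ( - 1)*311^1 = 156744/517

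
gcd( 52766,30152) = 7538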